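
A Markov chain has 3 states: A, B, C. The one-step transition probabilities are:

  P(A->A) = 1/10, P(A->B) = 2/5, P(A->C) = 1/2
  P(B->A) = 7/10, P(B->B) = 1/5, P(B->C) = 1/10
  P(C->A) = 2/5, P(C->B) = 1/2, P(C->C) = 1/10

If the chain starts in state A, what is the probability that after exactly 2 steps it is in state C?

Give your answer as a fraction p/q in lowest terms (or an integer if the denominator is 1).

Answer: 7/50

Derivation:
Computing P^2 by repeated multiplication:
P^1 =
  A: [1/10, 2/5, 1/2]
  B: [7/10, 1/5, 1/10]
  C: [2/5, 1/2, 1/10]
P^2 =
  A: [49/100, 37/100, 7/50]
  B: [1/4, 37/100, 19/50]
  C: [43/100, 31/100, 13/50]

(P^2)[A -> C] = 7/50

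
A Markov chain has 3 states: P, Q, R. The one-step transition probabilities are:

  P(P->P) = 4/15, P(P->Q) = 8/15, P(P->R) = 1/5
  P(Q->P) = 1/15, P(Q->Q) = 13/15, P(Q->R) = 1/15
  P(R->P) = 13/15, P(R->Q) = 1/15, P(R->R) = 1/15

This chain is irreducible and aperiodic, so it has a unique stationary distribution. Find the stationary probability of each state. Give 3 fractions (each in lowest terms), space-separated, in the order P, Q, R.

Answer: 9/52 115/156 7/78

Derivation:
The stationary distribution satisfies pi = pi * P, i.e.:
  pi_P = 4/15*pi_P + 1/15*pi_Q + 13/15*pi_R
  pi_Q = 8/15*pi_P + 13/15*pi_Q + 1/15*pi_R
  pi_R = 1/5*pi_P + 1/15*pi_Q + 1/15*pi_R
with normalization: pi_P + pi_Q + pi_R = 1.

Using the first 2 balance equations plus normalization, the linear system A*pi = b is:
  [-11/15, 1/15, 13/15] . pi = 0
  [8/15, -2/15, 1/15] . pi = 0
  [1, 1, 1] . pi = 1

Solving yields:
  pi_P = 9/52
  pi_Q = 115/156
  pi_R = 7/78

Verification (pi * P):
  9/52*4/15 + 115/156*1/15 + 7/78*13/15 = 9/52 = pi_P  (ok)
  9/52*8/15 + 115/156*13/15 + 7/78*1/15 = 115/156 = pi_Q  (ok)
  9/52*1/5 + 115/156*1/15 + 7/78*1/15 = 7/78 = pi_R  (ok)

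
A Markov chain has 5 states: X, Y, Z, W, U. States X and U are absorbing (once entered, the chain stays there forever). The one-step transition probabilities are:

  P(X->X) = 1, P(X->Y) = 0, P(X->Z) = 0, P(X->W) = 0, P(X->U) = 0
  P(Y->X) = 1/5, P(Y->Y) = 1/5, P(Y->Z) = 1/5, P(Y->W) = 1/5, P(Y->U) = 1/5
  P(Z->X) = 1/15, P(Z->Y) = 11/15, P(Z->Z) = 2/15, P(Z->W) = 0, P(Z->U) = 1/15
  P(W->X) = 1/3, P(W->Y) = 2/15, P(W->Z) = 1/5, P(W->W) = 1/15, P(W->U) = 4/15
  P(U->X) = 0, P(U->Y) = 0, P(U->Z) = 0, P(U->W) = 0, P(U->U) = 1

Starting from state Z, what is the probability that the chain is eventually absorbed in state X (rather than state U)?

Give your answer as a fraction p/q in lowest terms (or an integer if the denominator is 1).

Let a_i = P(absorbed in X | start in state i).
Boundary conditions: a_X = 1, a_U = 0.
For each transient state i, a_i = sum_j P(i->j) * a_j:
  a_Y = 1/5*a_X + 1/5*a_Y + 1/5*a_Z + 1/5*a_W + 1/5*a_U
  a_Z = 1/15*a_X + 11/15*a_Y + 2/15*a_Z + 0*a_W + 1/15*a_U
  a_W = 1/3*a_X + 2/15*a_Y + 1/5*a_Z + 1/15*a_W + 4/15*a_U

Substituting a_X = 1 and a_U = 0, rearrange to (I - Q) a = r where r[i] = P(i -> X):
  [4/5, -1/5, -1/5] . (a_Y, a_Z, a_W) = 1/5
  [-11/15, 13/15, 0] . (a_Y, a_Z, a_W) = 1/15
  [-2/15, -1/5, 14/15] . (a_Y, a_Z, a_W) = 1/3

Solving yields:
  a_Y = 264/515
  a_Z = 263/515
  a_W = 278/515

Starting state is Z, so the absorption probability is a_Z = 263/515.

Answer: 263/515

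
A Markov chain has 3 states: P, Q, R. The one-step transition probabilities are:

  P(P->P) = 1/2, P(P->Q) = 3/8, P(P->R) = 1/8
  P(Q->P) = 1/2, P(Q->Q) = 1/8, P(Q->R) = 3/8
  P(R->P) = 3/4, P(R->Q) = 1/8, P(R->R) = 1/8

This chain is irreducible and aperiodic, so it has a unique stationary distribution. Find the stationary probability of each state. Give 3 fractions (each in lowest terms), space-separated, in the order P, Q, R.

Answer: 23/42 11/42 4/21

Derivation:
The stationary distribution satisfies pi = pi * P, i.e.:
  pi_P = 1/2*pi_P + 1/2*pi_Q + 3/4*pi_R
  pi_Q = 3/8*pi_P + 1/8*pi_Q + 1/8*pi_R
  pi_R = 1/8*pi_P + 3/8*pi_Q + 1/8*pi_R
with normalization: pi_P + pi_Q + pi_R = 1.

Using the first 2 balance equations plus normalization, the linear system A*pi = b is:
  [-1/2, 1/2, 3/4] . pi = 0
  [3/8, -7/8, 1/8] . pi = 0
  [1, 1, 1] . pi = 1

Solving yields:
  pi_P = 23/42
  pi_Q = 11/42
  pi_R = 4/21

Verification (pi * P):
  23/42*1/2 + 11/42*1/2 + 4/21*3/4 = 23/42 = pi_P  (ok)
  23/42*3/8 + 11/42*1/8 + 4/21*1/8 = 11/42 = pi_Q  (ok)
  23/42*1/8 + 11/42*3/8 + 4/21*1/8 = 4/21 = pi_R  (ok)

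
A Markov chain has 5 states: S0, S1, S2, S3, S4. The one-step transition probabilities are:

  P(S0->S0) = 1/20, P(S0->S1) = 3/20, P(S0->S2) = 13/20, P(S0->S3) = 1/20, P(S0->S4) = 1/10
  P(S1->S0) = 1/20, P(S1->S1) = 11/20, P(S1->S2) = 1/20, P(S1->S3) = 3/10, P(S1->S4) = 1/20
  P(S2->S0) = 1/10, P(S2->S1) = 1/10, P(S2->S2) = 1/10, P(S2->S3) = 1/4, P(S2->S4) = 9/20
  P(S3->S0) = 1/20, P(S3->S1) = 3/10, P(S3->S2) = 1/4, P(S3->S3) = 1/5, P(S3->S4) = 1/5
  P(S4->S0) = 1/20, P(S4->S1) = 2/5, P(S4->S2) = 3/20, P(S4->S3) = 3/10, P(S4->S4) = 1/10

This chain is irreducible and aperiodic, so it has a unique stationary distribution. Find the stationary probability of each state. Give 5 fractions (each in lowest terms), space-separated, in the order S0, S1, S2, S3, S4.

The stationary distribution satisfies pi = pi * P, i.e.:
  pi_S0 = 1/20*pi_S0 + 1/20*pi_S1 + 1/10*pi_S2 + 1/20*pi_S3 + 1/20*pi_S4
  pi_S1 = 3/20*pi_S0 + 11/20*pi_S1 + 1/10*pi_S2 + 3/10*pi_S3 + 2/5*pi_S4
  pi_S2 = 13/20*pi_S0 + 1/20*pi_S1 + 1/10*pi_S2 + 1/4*pi_S3 + 3/20*pi_S4
  pi_S3 = 1/20*pi_S0 + 3/10*pi_S1 + 1/4*pi_S2 + 1/5*pi_S3 + 3/10*pi_S4
  pi_S4 = 1/10*pi_S0 + 1/20*pi_S1 + 9/20*pi_S2 + 1/5*pi_S3 + 1/10*pi_S4
with normalization: pi_S0 + pi_S1 + pi_S2 + pi_S3 + pi_S4 = 1.

Using the first 4 balance equations plus normalization, the linear system A*pi = b is:
  [-19/20, 1/20, 1/10, 1/20, 1/20] . pi = 0
  [3/20, -9/20, 1/10, 3/10, 2/5] . pi = 0
  [13/20, 1/20, -9/10, 1/4, 3/20] . pi = 0
  [1/20, 3/10, 1/4, -4/5, 3/10] . pi = 0
  [1, 1, 1, 1, 1] . pi = 1

Solving yields:
  pi_S0 = 4313/74395
  pi_S1 = 5469/14879
  pi_S2 = 2373/14879
  pi_S3 = 3754/14879
  pi_S4 = 12102/74395

Verification (pi * P):
  4313/74395*1/20 + 5469/14879*1/20 + 2373/14879*1/10 + 3754/14879*1/20 + 12102/74395*1/20 = 4313/74395 = pi_S0  (ok)
  4313/74395*3/20 + 5469/14879*11/20 + 2373/14879*1/10 + 3754/14879*3/10 + 12102/74395*2/5 = 5469/14879 = pi_S1  (ok)
  4313/74395*13/20 + 5469/14879*1/20 + 2373/14879*1/10 + 3754/14879*1/4 + 12102/74395*3/20 = 2373/14879 = pi_S2  (ok)
  4313/74395*1/20 + 5469/14879*3/10 + 2373/14879*1/4 + 3754/14879*1/5 + 12102/74395*3/10 = 3754/14879 = pi_S3  (ok)
  4313/74395*1/10 + 5469/14879*1/20 + 2373/14879*9/20 + 3754/14879*1/5 + 12102/74395*1/10 = 12102/74395 = pi_S4  (ok)

Answer: 4313/74395 5469/14879 2373/14879 3754/14879 12102/74395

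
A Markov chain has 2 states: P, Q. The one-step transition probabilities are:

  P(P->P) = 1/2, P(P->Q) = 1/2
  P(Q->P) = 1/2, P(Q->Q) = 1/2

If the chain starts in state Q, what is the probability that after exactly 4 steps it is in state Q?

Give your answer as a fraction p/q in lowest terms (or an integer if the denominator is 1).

Answer: 1/2

Derivation:
Computing P^4 by repeated multiplication:
P^1 =
  P: [1/2, 1/2]
  Q: [1/2, 1/2]
P^2 =
  P: [1/2, 1/2]
  Q: [1/2, 1/2]
P^3 =
  P: [1/2, 1/2]
  Q: [1/2, 1/2]
P^4 =
  P: [1/2, 1/2]
  Q: [1/2, 1/2]

(P^4)[Q -> Q] = 1/2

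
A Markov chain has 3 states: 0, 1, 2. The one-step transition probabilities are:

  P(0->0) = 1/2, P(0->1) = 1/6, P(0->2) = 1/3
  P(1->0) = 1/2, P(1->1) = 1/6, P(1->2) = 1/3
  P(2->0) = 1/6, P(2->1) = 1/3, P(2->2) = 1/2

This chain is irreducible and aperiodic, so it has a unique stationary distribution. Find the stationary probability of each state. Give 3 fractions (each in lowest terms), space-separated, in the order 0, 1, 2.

The stationary distribution satisfies pi = pi * P, i.e.:
  pi_0 = 1/2*pi_0 + 1/2*pi_1 + 1/6*pi_2
  pi_1 = 1/6*pi_0 + 1/6*pi_1 + 1/3*pi_2
  pi_2 = 1/3*pi_0 + 1/3*pi_1 + 1/2*pi_2
with normalization: pi_0 + pi_1 + pi_2 = 1.

Using the first 2 balance equations plus normalization, the linear system A*pi = b is:
  [-1/2, 1/2, 1/6] . pi = 0
  [1/6, -5/6, 1/3] . pi = 0
  [1, 1, 1] . pi = 1

Solving yields:
  pi_0 = 11/30
  pi_1 = 7/30
  pi_2 = 2/5

Verification (pi * P):
  11/30*1/2 + 7/30*1/2 + 2/5*1/6 = 11/30 = pi_0  (ok)
  11/30*1/6 + 7/30*1/6 + 2/5*1/3 = 7/30 = pi_1  (ok)
  11/30*1/3 + 7/30*1/3 + 2/5*1/2 = 2/5 = pi_2  (ok)

Answer: 11/30 7/30 2/5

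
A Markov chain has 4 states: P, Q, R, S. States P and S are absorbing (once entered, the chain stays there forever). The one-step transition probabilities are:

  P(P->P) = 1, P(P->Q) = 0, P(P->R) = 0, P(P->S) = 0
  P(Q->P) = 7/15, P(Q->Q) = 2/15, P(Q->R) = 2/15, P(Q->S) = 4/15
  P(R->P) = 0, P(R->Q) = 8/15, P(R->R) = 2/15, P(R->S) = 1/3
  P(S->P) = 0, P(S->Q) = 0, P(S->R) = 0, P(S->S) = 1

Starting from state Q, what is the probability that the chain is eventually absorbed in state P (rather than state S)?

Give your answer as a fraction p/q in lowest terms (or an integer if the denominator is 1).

Let a_i = P(absorbed in P | start in state i).
Boundary conditions: a_P = 1, a_S = 0.
For each transient state i, a_i = sum_j P(i->j) * a_j:
  a_Q = 7/15*a_P + 2/15*a_Q + 2/15*a_R + 4/15*a_S
  a_R = 0*a_P + 8/15*a_Q + 2/15*a_R + 1/3*a_S

Substituting a_P = 1 and a_S = 0, rearrange to (I - Q) a = r where r[i] = P(i -> P):
  [13/15, -2/15] . (a_Q, a_R) = 7/15
  [-8/15, 13/15] . (a_Q, a_R) = 0

Solving yields:
  a_Q = 91/153
  a_R = 56/153

Starting state is Q, so the absorption probability is a_Q = 91/153.

Answer: 91/153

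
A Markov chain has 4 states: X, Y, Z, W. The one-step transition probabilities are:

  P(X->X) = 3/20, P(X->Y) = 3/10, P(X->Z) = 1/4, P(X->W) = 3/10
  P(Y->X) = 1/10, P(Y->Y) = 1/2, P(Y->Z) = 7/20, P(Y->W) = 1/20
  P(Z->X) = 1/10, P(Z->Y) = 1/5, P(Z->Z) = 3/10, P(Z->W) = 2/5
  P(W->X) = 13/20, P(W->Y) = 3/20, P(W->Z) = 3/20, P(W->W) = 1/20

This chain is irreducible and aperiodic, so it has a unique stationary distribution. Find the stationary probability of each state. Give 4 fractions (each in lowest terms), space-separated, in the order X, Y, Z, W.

The stationary distribution satisfies pi = pi * P, i.e.:
  pi_X = 3/20*pi_X + 1/10*pi_Y + 1/10*pi_Z + 13/20*pi_W
  pi_Y = 3/10*pi_X + 1/2*pi_Y + 1/5*pi_Z + 3/20*pi_W
  pi_Z = 1/4*pi_X + 7/20*pi_Y + 3/10*pi_Z + 3/20*pi_W
  pi_W = 3/10*pi_X + 1/20*pi_Y + 2/5*pi_Z + 1/20*pi_W
with normalization: pi_X + pi_Y + pi_Z + pi_W = 1.

Using the first 3 balance equations plus normalization, the linear system A*pi = b is:
  [-17/20, 1/10, 1/10, 13/20] . pi = 0
  [3/10, -1/2, 1/5, 3/20] . pi = 0
  [1/4, 7/20, -7/10, 3/20] . pi = 0
  [1, 1, 1, 1] . pi = 1

Solving yields:
  pi_X = 238/1073
  pi_Y = 2276/7511
  pi_Z = 2057/7511
  pi_W = 216/1073

Verification (pi * P):
  238/1073*3/20 + 2276/7511*1/10 + 2057/7511*1/10 + 216/1073*13/20 = 238/1073 = pi_X  (ok)
  238/1073*3/10 + 2276/7511*1/2 + 2057/7511*1/5 + 216/1073*3/20 = 2276/7511 = pi_Y  (ok)
  238/1073*1/4 + 2276/7511*7/20 + 2057/7511*3/10 + 216/1073*3/20 = 2057/7511 = pi_Z  (ok)
  238/1073*3/10 + 2276/7511*1/20 + 2057/7511*2/5 + 216/1073*1/20 = 216/1073 = pi_W  (ok)

Answer: 238/1073 2276/7511 2057/7511 216/1073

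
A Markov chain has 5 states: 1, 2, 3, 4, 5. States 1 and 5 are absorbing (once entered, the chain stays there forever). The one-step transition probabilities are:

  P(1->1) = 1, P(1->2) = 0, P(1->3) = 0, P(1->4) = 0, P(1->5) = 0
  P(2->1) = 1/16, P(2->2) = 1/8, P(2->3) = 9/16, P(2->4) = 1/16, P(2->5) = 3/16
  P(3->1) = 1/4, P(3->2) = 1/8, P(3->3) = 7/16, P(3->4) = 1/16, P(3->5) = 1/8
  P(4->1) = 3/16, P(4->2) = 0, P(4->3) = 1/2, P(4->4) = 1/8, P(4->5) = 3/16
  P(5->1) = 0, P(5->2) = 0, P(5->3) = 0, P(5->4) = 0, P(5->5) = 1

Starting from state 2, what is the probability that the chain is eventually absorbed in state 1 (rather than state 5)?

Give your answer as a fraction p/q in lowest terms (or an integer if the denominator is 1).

Let a_i = P(absorbed in 1 | start in state i).
Boundary conditions: a_1 = 1, a_5 = 0.
For each transient state i, a_i = sum_j P(i->j) * a_j:
  a_2 = 1/16*a_1 + 1/8*a_2 + 9/16*a_3 + 1/16*a_4 + 3/16*a_5
  a_3 = 1/4*a_1 + 1/8*a_2 + 7/16*a_3 + 1/16*a_4 + 1/8*a_5
  a_4 = 3/16*a_1 + 0*a_2 + 1/2*a_3 + 1/8*a_4 + 3/16*a_5

Substituting a_1 = 1 and a_5 = 0, rearrange to (I - Q) a = r where r[i] = P(i -> 1):
  [7/8, -9/16, -1/16] . (a_2, a_3, a_4) = 1/16
  [-1/8, 9/16, -1/16] . (a_2, a_3, a_4) = 1/4
  [0, -1/2, 7/8] . (a_2, a_3, a_4) = 3/16

Solving yields:
  a_2 = 177/346
  a_3 = 215/346
  a_4 = 197/346

Starting state is 2, so the absorption probability is a_2 = 177/346.

Answer: 177/346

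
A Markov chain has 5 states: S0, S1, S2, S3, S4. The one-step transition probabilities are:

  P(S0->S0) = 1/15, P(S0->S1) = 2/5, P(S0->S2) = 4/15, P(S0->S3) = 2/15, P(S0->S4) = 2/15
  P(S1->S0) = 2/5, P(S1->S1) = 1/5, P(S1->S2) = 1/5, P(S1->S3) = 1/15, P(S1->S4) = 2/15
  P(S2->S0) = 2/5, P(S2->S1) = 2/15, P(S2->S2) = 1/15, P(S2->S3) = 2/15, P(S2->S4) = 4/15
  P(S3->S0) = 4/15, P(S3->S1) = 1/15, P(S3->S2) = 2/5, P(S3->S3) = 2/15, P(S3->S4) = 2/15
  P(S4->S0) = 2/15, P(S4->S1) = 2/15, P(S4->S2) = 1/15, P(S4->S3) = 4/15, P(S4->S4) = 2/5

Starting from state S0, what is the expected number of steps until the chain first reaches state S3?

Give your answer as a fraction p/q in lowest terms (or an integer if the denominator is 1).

Let h_i = expected steps to first reach S3 from state i.
Boundary: h_S3 = 0.
First-step equations for the other states:
  h_S0 = 1 + 1/15*h_S0 + 2/5*h_S1 + 4/15*h_S2 + 2/15*h_S3 + 2/15*h_S4
  h_S1 = 1 + 2/5*h_S0 + 1/5*h_S1 + 1/5*h_S2 + 1/15*h_S3 + 2/15*h_S4
  h_S2 = 1 + 2/5*h_S0 + 2/15*h_S1 + 1/15*h_S2 + 2/15*h_S3 + 4/15*h_S4
  h_S4 = 1 + 2/15*h_S0 + 2/15*h_S1 + 1/15*h_S2 + 4/15*h_S3 + 2/5*h_S4

Substituting h_S3 = 0 and rearranging gives the linear system (I - Q) h = 1:
  [14/15, -2/5, -4/15, -2/15] . (h_S0, h_S1, h_S2, h_S4) = 1
  [-2/5, 4/5, -1/5, -2/15] . (h_S0, h_S1, h_S2, h_S4) = 1
  [-2/5, -2/15, 14/15, -4/15] . (h_S0, h_S1, h_S2, h_S4) = 1
  [-2/15, -2/15, -1/15, 3/5] . (h_S0, h_S1, h_S2, h_S4) = 1

Solving yields:
  h_S0 = 13575/1972
  h_S1 = 495/68
  h_S2 = 6555/986
  h_S4 = 5475/986

Starting state is S0, so the expected hitting time is h_S0 = 13575/1972.

Answer: 13575/1972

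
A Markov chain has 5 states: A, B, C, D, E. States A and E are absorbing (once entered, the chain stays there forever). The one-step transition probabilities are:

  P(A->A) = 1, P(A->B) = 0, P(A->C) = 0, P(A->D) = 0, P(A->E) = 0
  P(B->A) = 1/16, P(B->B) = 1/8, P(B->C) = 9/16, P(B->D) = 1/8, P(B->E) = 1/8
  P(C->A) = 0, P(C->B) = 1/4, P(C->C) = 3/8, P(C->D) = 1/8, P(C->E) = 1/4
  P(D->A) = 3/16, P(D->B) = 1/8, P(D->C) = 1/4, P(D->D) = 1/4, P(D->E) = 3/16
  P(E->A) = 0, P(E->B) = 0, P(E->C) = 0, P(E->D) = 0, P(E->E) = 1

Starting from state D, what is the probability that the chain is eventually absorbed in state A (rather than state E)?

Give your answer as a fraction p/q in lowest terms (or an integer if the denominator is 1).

Let a_i = P(absorbed in A | start in state i).
Boundary conditions: a_A = 1, a_E = 0.
For each transient state i, a_i = sum_j P(i->j) * a_j:
  a_B = 1/16*a_A + 1/8*a_B + 9/16*a_C + 1/8*a_D + 1/8*a_E
  a_C = 0*a_A + 1/4*a_B + 3/8*a_C + 1/8*a_D + 1/4*a_E
  a_D = 3/16*a_A + 1/8*a_B + 1/4*a_C + 1/4*a_D + 3/16*a_E

Substituting a_A = 1 and a_E = 0, rearrange to (I - Q) a = r where r[i] = P(i -> A):
  [7/8, -9/16, -1/8] . (a_B, a_C, a_D) = 1/16
  [-1/4, 5/8, -1/8] . (a_B, a_C, a_D) = 0
  [-1/8, -1/4, 3/4] . (a_B, a_C, a_D) = 3/16

Solving yields:
  a_B = 113/514
  a_C = 40/257
  a_D = 87/257

Starting state is D, so the absorption probability is a_D = 87/257.

Answer: 87/257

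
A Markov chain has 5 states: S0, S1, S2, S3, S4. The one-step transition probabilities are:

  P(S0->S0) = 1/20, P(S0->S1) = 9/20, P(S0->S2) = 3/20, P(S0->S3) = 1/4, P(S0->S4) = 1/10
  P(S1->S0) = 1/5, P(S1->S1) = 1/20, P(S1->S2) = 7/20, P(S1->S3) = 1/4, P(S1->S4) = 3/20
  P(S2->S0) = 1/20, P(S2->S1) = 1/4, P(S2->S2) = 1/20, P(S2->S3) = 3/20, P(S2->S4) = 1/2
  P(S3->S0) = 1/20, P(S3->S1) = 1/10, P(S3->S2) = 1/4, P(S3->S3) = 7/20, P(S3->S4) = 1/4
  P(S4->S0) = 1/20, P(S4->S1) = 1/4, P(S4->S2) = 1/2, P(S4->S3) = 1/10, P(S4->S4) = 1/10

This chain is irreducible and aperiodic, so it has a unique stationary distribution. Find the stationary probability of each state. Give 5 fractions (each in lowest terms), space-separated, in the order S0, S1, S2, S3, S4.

The stationary distribution satisfies pi = pi * P, i.e.:
  pi_S0 = 1/20*pi_S0 + 1/5*pi_S1 + 1/20*pi_S2 + 1/20*pi_S3 + 1/20*pi_S4
  pi_S1 = 9/20*pi_S0 + 1/20*pi_S1 + 1/4*pi_S2 + 1/10*pi_S3 + 1/4*pi_S4
  pi_S2 = 3/20*pi_S0 + 7/20*pi_S1 + 1/20*pi_S2 + 1/4*pi_S3 + 1/2*pi_S4
  pi_S3 = 1/4*pi_S0 + 1/4*pi_S1 + 3/20*pi_S2 + 7/20*pi_S3 + 1/10*pi_S4
  pi_S4 = 1/10*pi_S0 + 3/20*pi_S1 + 1/2*pi_S2 + 1/4*pi_S3 + 1/10*pi_S4
with normalization: pi_S0 + pi_S1 + pi_S2 + pi_S3 + pi_S4 = 1.

Using the first 4 balance equations plus normalization, the linear system A*pi = b is:
  [-19/20, 1/5, 1/20, 1/20, 1/20] . pi = 0
  [9/20, -19/20, 1/4, 1/10, 1/4] . pi = 0
  [3/20, 7/20, -19/20, 1/4, 1/2] . pi = 0
  [1/4, 1/4, 3/20, -13/20, 1/10] . pi = 0
  [1, 1, 1, 1, 1] . pi = 1

Solving yields:
  pi_S0 = 5/63
  pi_S1 = 37/189
  pi_S2 = 17/63
  pi_S3 = 13/63
  pi_S4 = 47/189

Verification (pi * P):
  5/63*1/20 + 37/189*1/5 + 17/63*1/20 + 13/63*1/20 + 47/189*1/20 = 5/63 = pi_S0  (ok)
  5/63*9/20 + 37/189*1/20 + 17/63*1/4 + 13/63*1/10 + 47/189*1/4 = 37/189 = pi_S1  (ok)
  5/63*3/20 + 37/189*7/20 + 17/63*1/20 + 13/63*1/4 + 47/189*1/2 = 17/63 = pi_S2  (ok)
  5/63*1/4 + 37/189*1/4 + 17/63*3/20 + 13/63*7/20 + 47/189*1/10 = 13/63 = pi_S3  (ok)
  5/63*1/10 + 37/189*3/20 + 17/63*1/2 + 13/63*1/4 + 47/189*1/10 = 47/189 = pi_S4  (ok)

Answer: 5/63 37/189 17/63 13/63 47/189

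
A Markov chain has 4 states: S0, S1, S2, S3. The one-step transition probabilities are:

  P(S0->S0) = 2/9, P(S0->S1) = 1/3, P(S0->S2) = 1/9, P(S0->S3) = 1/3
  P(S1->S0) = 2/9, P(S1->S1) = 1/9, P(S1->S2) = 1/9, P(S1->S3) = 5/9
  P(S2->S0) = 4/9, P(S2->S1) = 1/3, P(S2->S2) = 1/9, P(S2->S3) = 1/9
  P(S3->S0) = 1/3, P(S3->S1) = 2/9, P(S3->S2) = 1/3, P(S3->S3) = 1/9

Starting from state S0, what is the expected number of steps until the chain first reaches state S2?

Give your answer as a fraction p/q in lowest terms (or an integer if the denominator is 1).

Answer: 369/67

Derivation:
Let h_i = expected steps to first reach S2 from state i.
Boundary: h_S2 = 0.
First-step equations for the other states:
  h_S0 = 1 + 2/9*h_S0 + 1/3*h_S1 + 1/9*h_S2 + 1/3*h_S3
  h_S1 = 1 + 2/9*h_S0 + 1/9*h_S1 + 1/9*h_S2 + 5/9*h_S3
  h_S3 = 1 + 1/3*h_S0 + 2/9*h_S1 + 1/3*h_S2 + 1/9*h_S3

Substituting h_S2 = 0 and rearranging gives the linear system (I - Q) h = 1:
  [7/9, -1/3, -1/3] . (h_S0, h_S1, h_S3) = 1
  [-2/9, 8/9, -5/9] . (h_S0, h_S1, h_S3) = 1
  [-1/3, -2/9, 8/9] . (h_S0, h_S1, h_S3) = 1

Solving yields:
  h_S0 = 369/67
  h_S1 = 357/67
  h_S3 = 303/67

Starting state is S0, so the expected hitting time is h_S0 = 369/67.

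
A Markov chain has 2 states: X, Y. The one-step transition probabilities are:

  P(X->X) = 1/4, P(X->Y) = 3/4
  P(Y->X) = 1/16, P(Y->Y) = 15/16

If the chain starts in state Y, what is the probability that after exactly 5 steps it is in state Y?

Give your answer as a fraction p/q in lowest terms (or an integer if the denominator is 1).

Answer: 967935/1048576

Derivation:
Computing P^5 by repeated multiplication:
P^1 =
  X: [1/4, 3/4]
  Y: [1/16, 15/16]
P^2 =
  X: [7/64, 57/64]
  Y: [19/256, 237/256]
P^3 =
  X: [85/1024, 939/1024]
  Y: [313/4096, 3783/4096]
P^4 =
  X: [1279/16384, 15105/16384]
  Y: [5035/65536, 60501/65536]
P^5 =
  X: [20221/262144, 241923/262144]
  Y: [80641/1048576, 967935/1048576]

(P^5)[Y -> Y] = 967935/1048576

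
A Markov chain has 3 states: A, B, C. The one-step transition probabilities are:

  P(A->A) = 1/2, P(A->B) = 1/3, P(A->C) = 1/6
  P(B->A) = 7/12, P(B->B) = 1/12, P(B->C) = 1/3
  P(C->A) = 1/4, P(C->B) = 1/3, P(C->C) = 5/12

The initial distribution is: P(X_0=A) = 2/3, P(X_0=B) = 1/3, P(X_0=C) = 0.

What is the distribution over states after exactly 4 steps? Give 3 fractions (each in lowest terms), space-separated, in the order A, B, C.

Answer: 1043/2304 205/768 323/1152

Derivation:
Propagating the distribution step by step (d_{t+1} = d_t * P):
d_0 = (A=2/3, B=1/3, C=0)
  d_1[A] = 2/3*1/2 + 1/3*7/12 + 0*1/4 = 19/36
  d_1[B] = 2/3*1/3 + 1/3*1/12 + 0*1/3 = 1/4
  d_1[C] = 2/3*1/6 + 1/3*1/3 + 0*5/12 = 2/9
d_1 = (A=19/36, B=1/4, C=2/9)
  d_2[A] = 19/36*1/2 + 1/4*7/12 + 2/9*1/4 = 67/144
  d_2[B] = 19/36*1/3 + 1/4*1/12 + 2/9*1/3 = 13/48
  d_2[C] = 19/36*1/6 + 1/4*1/3 + 2/9*5/12 = 19/72
d_2 = (A=67/144, B=13/48, C=19/72)
  d_3[A] = 67/144*1/2 + 13/48*7/12 + 19/72*1/4 = 263/576
  d_3[B] = 67/144*1/3 + 13/48*1/12 + 19/72*1/3 = 17/64
  d_3[C] = 67/144*1/6 + 13/48*1/3 + 19/72*5/12 = 5/18
d_3 = (A=263/576, B=17/64, C=5/18)
  d_4[A] = 263/576*1/2 + 17/64*7/12 + 5/18*1/4 = 1043/2304
  d_4[B] = 263/576*1/3 + 17/64*1/12 + 5/18*1/3 = 205/768
  d_4[C] = 263/576*1/6 + 17/64*1/3 + 5/18*5/12 = 323/1152
d_4 = (A=1043/2304, B=205/768, C=323/1152)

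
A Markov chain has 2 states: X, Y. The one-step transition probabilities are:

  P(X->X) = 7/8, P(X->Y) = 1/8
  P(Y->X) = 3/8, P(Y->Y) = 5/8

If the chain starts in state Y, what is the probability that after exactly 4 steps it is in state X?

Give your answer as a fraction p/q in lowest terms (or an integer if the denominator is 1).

Computing P^4 by repeated multiplication:
P^1 =
  X: [7/8, 1/8]
  Y: [3/8, 5/8]
P^2 =
  X: [13/16, 3/16]
  Y: [9/16, 7/16]
P^3 =
  X: [25/32, 7/32]
  Y: [21/32, 11/32]
P^4 =
  X: [49/64, 15/64]
  Y: [45/64, 19/64]

(P^4)[Y -> X] = 45/64

Answer: 45/64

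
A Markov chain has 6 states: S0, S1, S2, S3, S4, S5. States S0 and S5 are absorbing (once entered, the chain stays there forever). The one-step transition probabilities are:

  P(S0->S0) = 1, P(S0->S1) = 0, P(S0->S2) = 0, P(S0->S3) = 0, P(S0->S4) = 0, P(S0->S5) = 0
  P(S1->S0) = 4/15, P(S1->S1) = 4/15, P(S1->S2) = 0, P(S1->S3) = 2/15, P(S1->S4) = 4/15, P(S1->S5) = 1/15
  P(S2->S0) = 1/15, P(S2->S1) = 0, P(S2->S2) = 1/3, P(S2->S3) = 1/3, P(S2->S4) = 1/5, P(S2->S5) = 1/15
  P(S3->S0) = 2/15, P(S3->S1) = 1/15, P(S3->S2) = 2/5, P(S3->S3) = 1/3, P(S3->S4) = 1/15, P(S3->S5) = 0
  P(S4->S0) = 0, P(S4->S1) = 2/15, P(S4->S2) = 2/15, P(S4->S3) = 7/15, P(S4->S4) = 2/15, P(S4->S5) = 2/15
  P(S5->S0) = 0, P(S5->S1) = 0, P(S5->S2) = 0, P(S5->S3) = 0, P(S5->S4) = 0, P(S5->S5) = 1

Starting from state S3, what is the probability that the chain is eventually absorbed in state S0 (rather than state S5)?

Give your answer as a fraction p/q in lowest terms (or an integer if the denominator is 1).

Answer: 344/487

Derivation:
Let a_i = P(absorbed in S0 | start in state i).
Boundary conditions: a_S0 = 1, a_S5 = 0.
For each transient state i, a_i = sum_j P(i->j) * a_j:
  a_S1 = 4/15*a_S0 + 4/15*a_S1 + 0*a_S2 + 2/15*a_S3 + 4/15*a_S4 + 1/15*a_S5
  a_S2 = 1/15*a_S0 + 0*a_S1 + 1/3*a_S2 + 1/3*a_S3 + 1/5*a_S4 + 1/15*a_S5
  a_S3 = 2/15*a_S0 + 1/15*a_S1 + 2/5*a_S2 + 1/3*a_S3 + 1/15*a_S4 + 0*a_S5
  a_S4 = 0*a_S0 + 2/15*a_S1 + 2/15*a_S2 + 7/15*a_S3 + 2/15*a_S4 + 2/15*a_S5

Substituting a_S0 = 1 and a_S5 = 0, rearrange to (I - Q) a = r where r[i] = P(i -> S0):
  [11/15, 0, -2/15, -4/15] . (a_S1, a_S2, a_S3, a_S4) = 4/15
  [0, 2/3, -1/3, -1/5] . (a_S1, a_S2, a_S3, a_S4) = 1/15
  [-1/15, -2/5, 2/3, -1/15] . (a_S1, a_S2, a_S3, a_S4) = 2/15
  [-2/15, -2/15, -7/15, 13/15] . (a_S1, a_S2, a_S3, a_S4) = 0

Solving yields:
  a_S1 = 1030/1461
  a_S2 = 1225/1948
  a_S3 = 344/487
  a_S4 = 1711/2922

Starting state is S3, so the absorption probability is a_S3 = 344/487.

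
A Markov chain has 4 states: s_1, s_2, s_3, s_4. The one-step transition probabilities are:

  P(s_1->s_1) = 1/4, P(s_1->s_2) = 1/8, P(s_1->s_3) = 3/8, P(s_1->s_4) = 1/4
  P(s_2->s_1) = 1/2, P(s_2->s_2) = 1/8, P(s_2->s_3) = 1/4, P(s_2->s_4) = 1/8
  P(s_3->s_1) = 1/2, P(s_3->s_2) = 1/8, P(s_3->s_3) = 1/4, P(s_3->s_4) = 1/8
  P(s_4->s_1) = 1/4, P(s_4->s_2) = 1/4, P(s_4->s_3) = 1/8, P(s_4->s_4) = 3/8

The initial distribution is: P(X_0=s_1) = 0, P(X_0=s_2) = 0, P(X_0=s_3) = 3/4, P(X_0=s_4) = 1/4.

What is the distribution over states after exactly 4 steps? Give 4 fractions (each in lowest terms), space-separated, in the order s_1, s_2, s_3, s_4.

Propagating the distribution step by step (d_{t+1} = d_t * P):
d_0 = (s_1=0, s_2=0, s_3=3/4, s_4=1/4)
  d_1[s_1] = 0*1/4 + 0*1/2 + 3/4*1/2 + 1/4*1/4 = 7/16
  d_1[s_2] = 0*1/8 + 0*1/8 + 3/4*1/8 + 1/4*1/4 = 5/32
  d_1[s_3] = 0*3/8 + 0*1/4 + 3/4*1/4 + 1/4*1/8 = 7/32
  d_1[s_4] = 0*1/4 + 0*1/8 + 3/4*1/8 + 1/4*3/8 = 3/16
d_1 = (s_1=7/16, s_2=5/32, s_3=7/32, s_4=3/16)
  d_2[s_1] = 7/16*1/4 + 5/32*1/2 + 7/32*1/2 + 3/16*1/4 = 11/32
  d_2[s_2] = 7/16*1/8 + 5/32*1/8 + 7/32*1/8 + 3/16*1/4 = 19/128
  d_2[s_3] = 7/16*3/8 + 5/32*1/4 + 7/32*1/4 + 3/16*1/8 = 9/32
  d_2[s_4] = 7/16*1/4 + 5/32*1/8 + 7/32*1/8 + 3/16*3/8 = 29/128
d_2 = (s_1=11/32, s_2=19/128, s_3=9/32, s_4=29/128)
  d_3[s_1] = 11/32*1/4 + 19/128*1/2 + 9/32*1/2 + 29/128*1/4 = 183/512
  d_3[s_2] = 11/32*1/8 + 19/128*1/8 + 9/32*1/8 + 29/128*1/4 = 157/1024
  d_3[s_3] = 11/32*3/8 + 19/128*1/4 + 9/32*1/4 + 29/128*1/8 = 271/1024
  d_3[s_4] = 11/32*1/4 + 19/128*1/8 + 9/32*1/8 + 29/128*3/8 = 115/512
d_3 = (s_1=183/512, s_2=157/1024, s_3=271/1024, s_4=115/512)
  d_4[s_1] = 183/512*1/4 + 157/1024*1/2 + 271/1024*1/2 + 115/512*1/4 = 363/1024
  d_4[s_2] = 183/512*1/8 + 157/1024*1/8 + 271/1024*1/8 + 115/512*1/4 = 627/4096
  d_4[s_3] = 183/512*3/8 + 157/1024*1/4 + 271/1024*1/4 + 115/512*1/8 = 273/1024
  d_4[s_4] = 183/512*1/4 + 157/1024*1/8 + 271/1024*1/8 + 115/512*3/8 = 925/4096
d_4 = (s_1=363/1024, s_2=627/4096, s_3=273/1024, s_4=925/4096)

Answer: 363/1024 627/4096 273/1024 925/4096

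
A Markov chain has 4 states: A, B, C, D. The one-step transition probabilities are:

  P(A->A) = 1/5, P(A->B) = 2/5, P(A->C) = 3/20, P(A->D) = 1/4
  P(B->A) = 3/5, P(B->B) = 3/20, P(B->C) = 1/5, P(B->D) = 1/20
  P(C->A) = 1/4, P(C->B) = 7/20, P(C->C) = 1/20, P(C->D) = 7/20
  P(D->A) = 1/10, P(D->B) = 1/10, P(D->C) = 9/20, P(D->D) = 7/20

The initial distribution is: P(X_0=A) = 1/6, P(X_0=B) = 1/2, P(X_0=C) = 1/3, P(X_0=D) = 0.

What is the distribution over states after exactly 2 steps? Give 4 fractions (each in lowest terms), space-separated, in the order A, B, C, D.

Propagating the distribution step by step (d_{t+1} = d_t * P):
d_0 = (A=1/6, B=1/2, C=1/3, D=0)
  d_1[A] = 1/6*1/5 + 1/2*3/5 + 1/3*1/4 + 0*1/10 = 5/12
  d_1[B] = 1/6*2/5 + 1/2*3/20 + 1/3*7/20 + 0*1/10 = 31/120
  d_1[C] = 1/6*3/20 + 1/2*1/5 + 1/3*1/20 + 0*9/20 = 17/120
  d_1[D] = 1/6*1/4 + 1/2*1/20 + 1/3*7/20 + 0*7/20 = 11/60
d_1 = (A=5/12, B=31/120, C=17/120, D=11/60)
  d_2[A] = 5/12*1/5 + 31/120*3/5 + 17/120*1/4 + 11/60*1/10 = 701/2400
  d_2[B] = 5/12*2/5 + 31/120*3/20 + 17/120*7/20 + 11/60*1/10 = 41/150
  d_2[C] = 5/12*3/20 + 31/120*1/5 + 17/120*1/20 + 11/60*9/20 = 163/800
  d_2[D] = 5/12*1/4 + 31/120*1/20 + 17/120*7/20 + 11/60*7/20 = 277/1200
d_2 = (A=701/2400, B=41/150, C=163/800, D=277/1200)

Answer: 701/2400 41/150 163/800 277/1200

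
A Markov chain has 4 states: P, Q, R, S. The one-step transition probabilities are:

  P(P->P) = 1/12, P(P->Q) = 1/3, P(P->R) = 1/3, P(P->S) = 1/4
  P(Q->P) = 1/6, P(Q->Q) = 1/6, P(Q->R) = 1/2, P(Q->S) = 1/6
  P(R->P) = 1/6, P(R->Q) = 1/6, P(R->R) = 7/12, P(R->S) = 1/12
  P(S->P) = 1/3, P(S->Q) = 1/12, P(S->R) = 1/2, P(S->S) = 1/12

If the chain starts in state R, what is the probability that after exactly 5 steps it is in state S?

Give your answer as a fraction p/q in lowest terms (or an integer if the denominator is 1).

Answer: 3529/27648

Derivation:
Computing P^5 by repeated multiplication:
P^1 =
  P: [1/12, 1/3, 1/3, 1/4]
  Q: [1/6, 1/6, 1/2, 1/6]
  R: [1/6, 1/6, 7/12, 1/12]
  S: [1/3, 1/12, 1/2, 1/12]
P^2 =
  P: [29/144, 23/144, 37/72, 1/8]
  Q: [13/72, 13/72, 37/72, 1/8]
  R: [1/6, 3/16, 25/48, 1/8]
  S: [11/72, 31/144, 35/72, 7/48]
P^3 =
  P: [295/1728, 41/216, 55/108, 25/192]
  Q: [149/864, 161/864, 443/864, 37/288]
  R: [25/144, 53/288, 33/64, 73/576]
  S: [77/432, 311/1728, 445/864, 73/576]
P^4 =
  P: [3611/20736, 3821/20736, 5329/10368, 49/384]
  Q: [1801/10368, 1915/10368, 5329/10368, 49/384]
  R: [599/3456, 1279/6912, 3553/6912, 49/384]
  S: [1793/10368, 3853/20736, 5321/10368, 295/2304]
P^5 =
  P: [43153/248832, 1439/7776, 31963/62208, 1177/9216]
  Q: [21581/124416, 23015/124416, 63935/124416, 1765/13824]
  R: [7195/41472, 7669/41472, 42629/82944, 3529/27648]
  S: [10799/62208, 45989/248832, 63943/124416, 3529/27648]

(P^5)[R -> S] = 3529/27648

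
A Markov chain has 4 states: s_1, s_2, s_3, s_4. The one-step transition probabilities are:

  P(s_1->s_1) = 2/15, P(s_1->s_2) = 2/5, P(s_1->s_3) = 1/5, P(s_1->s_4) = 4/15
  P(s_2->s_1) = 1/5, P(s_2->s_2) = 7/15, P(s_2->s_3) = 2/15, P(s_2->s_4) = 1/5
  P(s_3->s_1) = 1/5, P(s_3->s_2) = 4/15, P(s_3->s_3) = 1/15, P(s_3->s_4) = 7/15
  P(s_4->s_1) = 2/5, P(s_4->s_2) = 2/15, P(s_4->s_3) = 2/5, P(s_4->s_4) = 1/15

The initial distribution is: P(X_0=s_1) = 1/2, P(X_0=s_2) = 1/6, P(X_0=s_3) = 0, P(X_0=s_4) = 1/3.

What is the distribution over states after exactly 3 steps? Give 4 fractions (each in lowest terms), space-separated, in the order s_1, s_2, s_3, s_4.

Answer: 533/2250 6667/20250 83/405 2318/10125

Derivation:
Propagating the distribution step by step (d_{t+1} = d_t * P):
d_0 = (s_1=1/2, s_2=1/6, s_3=0, s_4=1/3)
  d_1[s_1] = 1/2*2/15 + 1/6*1/5 + 0*1/5 + 1/3*2/5 = 7/30
  d_1[s_2] = 1/2*2/5 + 1/6*7/15 + 0*4/15 + 1/3*2/15 = 29/90
  d_1[s_3] = 1/2*1/5 + 1/6*2/15 + 0*1/15 + 1/3*2/5 = 23/90
  d_1[s_4] = 1/2*4/15 + 1/6*1/5 + 0*7/15 + 1/3*1/15 = 17/90
d_1 = (s_1=7/30, s_2=29/90, s_3=23/90, s_4=17/90)
  d_2[s_1] = 7/30*2/15 + 29/90*1/5 + 23/90*1/5 + 17/90*2/5 = 2/9
  d_2[s_2] = 7/30*2/5 + 29/90*7/15 + 23/90*4/15 + 17/90*2/15 = 91/270
  d_2[s_3] = 7/30*1/5 + 29/90*2/15 + 23/90*1/15 + 17/90*2/5 = 41/225
  d_2[s_4] = 7/30*4/15 + 29/90*1/5 + 23/90*7/15 + 17/90*1/15 = 349/1350
d_2 = (s_1=2/9, s_2=91/270, s_3=41/225, s_4=349/1350)
  d_3[s_1] = 2/9*2/15 + 91/270*1/5 + 41/225*1/5 + 349/1350*2/5 = 533/2250
  d_3[s_2] = 2/9*2/5 + 91/270*7/15 + 41/225*4/15 + 349/1350*2/15 = 6667/20250
  d_3[s_3] = 2/9*1/5 + 91/270*2/15 + 41/225*1/15 + 349/1350*2/5 = 83/405
  d_3[s_4] = 2/9*4/15 + 91/270*1/5 + 41/225*7/15 + 349/1350*1/15 = 2318/10125
d_3 = (s_1=533/2250, s_2=6667/20250, s_3=83/405, s_4=2318/10125)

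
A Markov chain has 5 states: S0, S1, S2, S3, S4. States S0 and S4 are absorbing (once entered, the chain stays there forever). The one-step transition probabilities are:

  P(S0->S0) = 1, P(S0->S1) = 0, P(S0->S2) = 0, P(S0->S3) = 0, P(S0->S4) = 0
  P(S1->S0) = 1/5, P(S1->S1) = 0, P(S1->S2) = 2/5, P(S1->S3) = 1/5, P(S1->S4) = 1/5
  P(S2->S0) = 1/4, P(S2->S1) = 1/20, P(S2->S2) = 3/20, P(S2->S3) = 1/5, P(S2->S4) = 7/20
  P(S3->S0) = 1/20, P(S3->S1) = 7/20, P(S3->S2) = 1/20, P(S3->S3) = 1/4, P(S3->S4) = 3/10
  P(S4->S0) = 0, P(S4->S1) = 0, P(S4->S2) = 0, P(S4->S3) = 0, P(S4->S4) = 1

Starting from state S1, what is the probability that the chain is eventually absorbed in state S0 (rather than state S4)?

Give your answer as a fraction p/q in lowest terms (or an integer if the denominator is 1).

Answer: 431/1049

Derivation:
Let a_i = P(absorbed in S0 | start in state i).
Boundary conditions: a_S0 = 1, a_S4 = 0.
For each transient state i, a_i = sum_j P(i->j) * a_j:
  a_S1 = 1/5*a_S0 + 0*a_S1 + 2/5*a_S2 + 1/5*a_S3 + 1/5*a_S4
  a_S2 = 1/4*a_S0 + 1/20*a_S1 + 3/20*a_S2 + 1/5*a_S3 + 7/20*a_S4
  a_S3 = 1/20*a_S0 + 7/20*a_S1 + 1/20*a_S2 + 1/4*a_S3 + 3/10*a_S4

Substituting a_S0 = 1 and a_S4 = 0, rearrange to (I - Q) a = r where r[i] = P(i -> S0):
  [1, -2/5, -1/5] . (a_S1, a_S2, a_S3) = 1/5
  [-1/20, 17/20, -1/5] . (a_S1, a_S2, a_S3) = 1/4
  [-7/20, -1/20, 3/4] . (a_S1, a_S2, a_S3) = 1/20

Solving yields:
  a_S1 = 431/1049
  a_S2 = 404/1049
  a_S3 = 298/1049

Starting state is S1, so the absorption probability is a_S1 = 431/1049.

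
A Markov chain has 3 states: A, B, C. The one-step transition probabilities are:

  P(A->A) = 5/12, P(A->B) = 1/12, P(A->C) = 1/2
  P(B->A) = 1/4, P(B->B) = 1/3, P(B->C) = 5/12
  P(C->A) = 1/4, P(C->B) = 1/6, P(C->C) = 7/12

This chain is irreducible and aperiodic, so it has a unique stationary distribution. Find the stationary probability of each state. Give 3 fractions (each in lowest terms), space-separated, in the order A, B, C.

Answer: 3/10 17/100 53/100

Derivation:
The stationary distribution satisfies pi = pi * P, i.e.:
  pi_A = 5/12*pi_A + 1/4*pi_B + 1/4*pi_C
  pi_B = 1/12*pi_A + 1/3*pi_B + 1/6*pi_C
  pi_C = 1/2*pi_A + 5/12*pi_B + 7/12*pi_C
with normalization: pi_A + pi_B + pi_C = 1.

Using the first 2 balance equations plus normalization, the linear system A*pi = b is:
  [-7/12, 1/4, 1/4] . pi = 0
  [1/12, -2/3, 1/6] . pi = 0
  [1, 1, 1] . pi = 1

Solving yields:
  pi_A = 3/10
  pi_B = 17/100
  pi_C = 53/100

Verification (pi * P):
  3/10*5/12 + 17/100*1/4 + 53/100*1/4 = 3/10 = pi_A  (ok)
  3/10*1/12 + 17/100*1/3 + 53/100*1/6 = 17/100 = pi_B  (ok)
  3/10*1/2 + 17/100*5/12 + 53/100*7/12 = 53/100 = pi_C  (ok)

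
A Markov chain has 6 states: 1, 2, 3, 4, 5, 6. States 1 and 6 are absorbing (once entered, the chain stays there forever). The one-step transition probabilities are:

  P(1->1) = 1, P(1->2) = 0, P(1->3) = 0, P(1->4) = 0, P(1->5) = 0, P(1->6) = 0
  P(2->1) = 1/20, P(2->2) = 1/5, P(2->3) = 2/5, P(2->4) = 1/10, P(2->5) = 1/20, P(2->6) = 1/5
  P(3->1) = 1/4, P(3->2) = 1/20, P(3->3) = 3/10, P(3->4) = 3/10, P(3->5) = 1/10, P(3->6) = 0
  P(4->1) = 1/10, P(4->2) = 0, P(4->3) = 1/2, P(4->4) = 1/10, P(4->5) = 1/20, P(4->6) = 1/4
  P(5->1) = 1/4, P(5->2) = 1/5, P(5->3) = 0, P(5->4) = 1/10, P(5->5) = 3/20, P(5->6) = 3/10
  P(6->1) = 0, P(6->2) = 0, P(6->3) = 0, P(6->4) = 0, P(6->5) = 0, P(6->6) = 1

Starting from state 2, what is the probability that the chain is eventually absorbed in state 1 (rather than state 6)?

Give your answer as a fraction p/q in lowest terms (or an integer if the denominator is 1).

Let a_i = P(absorbed in 1 | start in state i).
Boundary conditions: a_1 = 1, a_6 = 0.
For each transient state i, a_i = sum_j P(i->j) * a_j:
  a_2 = 1/20*a_1 + 1/5*a_2 + 2/5*a_3 + 1/10*a_4 + 1/20*a_5 + 1/5*a_6
  a_3 = 1/4*a_1 + 1/20*a_2 + 3/10*a_3 + 3/10*a_4 + 1/10*a_5 + 0*a_6
  a_4 = 1/10*a_1 + 0*a_2 + 1/2*a_3 + 1/10*a_4 + 1/20*a_5 + 1/4*a_6
  a_5 = 1/4*a_1 + 1/5*a_2 + 0*a_3 + 1/10*a_4 + 3/20*a_5 + 3/10*a_6

Substituting a_1 = 1 and a_6 = 0, rearrange to (I - Q) a = r where r[i] = P(i -> 1):
  [4/5, -2/5, -1/10, -1/20] . (a_2, a_3, a_4, a_5) = 1/20
  [-1/20, 7/10, -3/10, -1/10] . (a_2, a_3, a_4, a_5) = 1/4
  [0, -1/2, 9/10, -1/20] . (a_2, a_3, a_4, a_5) = 1/10
  [-1/5, 0, -1/10, 17/20] . (a_2, a_3, a_4, a_5) = 1/4

Solving yields:
  a_2 = 571/1149
  a_3 = 1565/2298
  a_4 = 395/766
  a_5 = 542/1149

Starting state is 2, so the absorption probability is a_2 = 571/1149.

Answer: 571/1149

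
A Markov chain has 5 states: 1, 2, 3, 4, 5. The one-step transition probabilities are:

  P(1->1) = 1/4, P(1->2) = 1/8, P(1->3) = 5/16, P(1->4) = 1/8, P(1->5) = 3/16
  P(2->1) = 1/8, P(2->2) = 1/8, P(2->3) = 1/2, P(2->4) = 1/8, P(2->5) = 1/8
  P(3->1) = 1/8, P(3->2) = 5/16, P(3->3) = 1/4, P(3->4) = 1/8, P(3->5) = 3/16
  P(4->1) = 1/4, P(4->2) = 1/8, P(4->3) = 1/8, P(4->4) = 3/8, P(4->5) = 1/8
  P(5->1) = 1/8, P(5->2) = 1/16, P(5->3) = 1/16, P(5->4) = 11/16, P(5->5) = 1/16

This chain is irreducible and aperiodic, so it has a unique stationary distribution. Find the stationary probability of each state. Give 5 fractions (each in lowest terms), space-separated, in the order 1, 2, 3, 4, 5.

Answer: 5344/29373 4736/29373 7072/29373 8035/29373 4186/29373

Derivation:
The stationary distribution satisfies pi = pi * P, i.e.:
  pi_1 = 1/4*pi_1 + 1/8*pi_2 + 1/8*pi_3 + 1/4*pi_4 + 1/8*pi_5
  pi_2 = 1/8*pi_1 + 1/8*pi_2 + 5/16*pi_3 + 1/8*pi_4 + 1/16*pi_5
  pi_3 = 5/16*pi_1 + 1/2*pi_2 + 1/4*pi_3 + 1/8*pi_4 + 1/16*pi_5
  pi_4 = 1/8*pi_1 + 1/8*pi_2 + 1/8*pi_3 + 3/8*pi_4 + 11/16*pi_5
  pi_5 = 3/16*pi_1 + 1/8*pi_2 + 3/16*pi_3 + 1/8*pi_4 + 1/16*pi_5
with normalization: pi_1 + pi_2 + pi_3 + pi_4 + pi_5 = 1.

Using the first 4 balance equations plus normalization, the linear system A*pi = b is:
  [-3/4, 1/8, 1/8, 1/4, 1/8] . pi = 0
  [1/8, -7/8, 5/16, 1/8, 1/16] . pi = 0
  [5/16, 1/2, -3/4, 1/8, 1/16] . pi = 0
  [1/8, 1/8, 1/8, -5/8, 11/16] . pi = 0
  [1, 1, 1, 1, 1] . pi = 1

Solving yields:
  pi_1 = 5344/29373
  pi_2 = 4736/29373
  pi_3 = 7072/29373
  pi_4 = 8035/29373
  pi_5 = 4186/29373

Verification (pi * P):
  5344/29373*1/4 + 4736/29373*1/8 + 7072/29373*1/8 + 8035/29373*1/4 + 4186/29373*1/8 = 5344/29373 = pi_1  (ok)
  5344/29373*1/8 + 4736/29373*1/8 + 7072/29373*5/16 + 8035/29373*1/8 + 4186/29373*1/16 = 4736/29373 = pi_2  (ok)
  5344/29373*5/16 + 4736/29373*1/2 + 7072/29373*1/4 + 8035/29373*1/8 + 4186/29373*1/16 = 7072/29373 = pi_3  (ok)
  5344/29373*1/8 + 4736/29373*1/8 + 7072/29373*1/8 + 8035/29373*3/8 + 4186/29373*11/16 = 8035/29373 = pi_4  (ok)
  5344/29373*3/16 + 4736/29373*1/8 + 7072/29373*3/16 + 8035/29373*1/8 + 4186/29373*1/16 = 4186/29373 = pi_5  (ok)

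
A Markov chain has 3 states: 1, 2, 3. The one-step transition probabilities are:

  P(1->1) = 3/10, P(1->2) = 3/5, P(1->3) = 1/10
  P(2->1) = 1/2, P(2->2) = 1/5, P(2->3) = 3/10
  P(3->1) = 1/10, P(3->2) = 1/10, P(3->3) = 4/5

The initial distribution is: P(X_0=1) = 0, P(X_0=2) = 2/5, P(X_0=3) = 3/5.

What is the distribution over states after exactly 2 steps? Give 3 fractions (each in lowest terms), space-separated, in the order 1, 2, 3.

Propagating the distribution step by step (d_{t+1} = d_t * P):
d_0 = (1=0, 2=2/5, 3=3/5)
  d_1[1] = 0*3/10 + 2/5*1/2 + 3/5*1/10 = 13/50
  d_1[2] = 0*3/5 + 2/5*1/5 + 3/5*1/10 = 7/50
  d_1[3] = 0*1/10 + 2/5*3/10 + 3/5*4/5 = 3/5
d_1 = (1=13/50, 2=7/50, 3=3/5)
  d_2[1] = 13/50*3/10 + 7/50*1/2 + 3/5*1/10 = 26/125
  d_2[2] = 13/50*3/5 + 7/50*1/5 + 3/5*1/10 = 61/250
  d_2[3] = 13/50*1/10 + 7/50*3/10 + 3/5*4/5 = 137/250
d_2 = (1=26/125, 2=61/250, 3=137/250)

Answer: 26/125 61/250 137/250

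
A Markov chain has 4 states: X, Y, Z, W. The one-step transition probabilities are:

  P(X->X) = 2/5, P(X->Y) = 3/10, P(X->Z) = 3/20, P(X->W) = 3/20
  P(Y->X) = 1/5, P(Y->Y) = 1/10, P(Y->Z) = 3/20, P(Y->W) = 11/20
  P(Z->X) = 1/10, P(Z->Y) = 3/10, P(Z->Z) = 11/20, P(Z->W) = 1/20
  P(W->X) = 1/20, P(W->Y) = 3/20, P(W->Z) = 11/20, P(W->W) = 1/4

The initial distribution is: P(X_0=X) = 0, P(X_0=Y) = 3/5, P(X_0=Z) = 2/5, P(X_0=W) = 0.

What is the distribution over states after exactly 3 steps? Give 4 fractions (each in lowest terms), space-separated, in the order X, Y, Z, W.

Propagating the distribution step by step (d_{t+1} = d_t * P):
d_0 = (X=0, Y=3/5, Z=2/5, W=0)
  d_1[X] = 0*2/5 + 3/5*1/5 + 2/5*1/10 + 0*1/20 = 4/25
  d_1[Y] = 0*3/10 + 3/5*1/10 + 2/5*3/10 + 0*3/20 = 9/50
  d_1[Z] = 0*3/20 + 3/5*3/20 + 2/5*11/20 + 0*11/20 = 31/100
  d_1[W] = 0*3/20 + 3/5*11/20 + 2/5*1/20 + 0*1/4 = 7/20
d_1 = (X=4/25, Y=9/50, Z=31/100, W=7/20)
  d_2[X] = 4/25*2/5 + 9/50*1/5 + 31/100*1/10 + 7/20*1/20 = 297/2000
  d_2[Y] = 4/25*3/10 + 9/50*1/10 + 31/100*3/10 + 7/20*3/20 = 423/2000
  d_2[Z] = 4/25*3/20 + 9/50*3/20 + 31/100*11/20 + 7/20*11/20 = 207/500
  d_2[W] = 4/25*3/20 + 9/50*11/20 + 31/100*1/20 + 7/20*1/4 = 113/500
d_2 = (X=297/2000, Y=423/2000, Z=207/500, W=113/500)
  d_3[X] = 297/2000*2/5 + 423/2000*1/5 + 207/500*1/10 + 113/500*1/20 = 193/1250
  d_3[Y] = 297/2000*3/10 + 423/2000*1/10 + 207/500*3/10 + 113/500*3/20 = 1119/5000
  d_3[Z] = 297/2000*3/20 + 423/2000*3/20 + 207/500*11/20 + 113/500*11/20 = 203/500
  d_3[W] = 297/2000*3/20 + 423/2000*11/20 + 207/500*1/20 + 113/500*1/4 = 1079/5000
d_3 = (X=193/1250, Y=1119/5000, Z=203/500, W=1079/5000)

Answer: 193/1250 1119/5000 203/500 1079/5000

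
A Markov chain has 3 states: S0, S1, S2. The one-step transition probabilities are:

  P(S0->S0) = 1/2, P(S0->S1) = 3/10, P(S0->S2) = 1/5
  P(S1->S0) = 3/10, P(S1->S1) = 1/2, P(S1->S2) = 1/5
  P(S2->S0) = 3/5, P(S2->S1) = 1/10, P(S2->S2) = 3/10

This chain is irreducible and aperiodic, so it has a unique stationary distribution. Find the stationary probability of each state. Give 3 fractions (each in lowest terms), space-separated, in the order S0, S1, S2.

The stationary distribution satisfies pi = pi * P, i.e.:
  pi_S0 = 1/2*pi_S0 + 3/10*pi_S1 + 3/5*pi_S2
  pi_S1 = 3/10*pi_S0 + 1/2*pi_S1 + 1/10*pi_S2
  pi_S2 = 1/5*pi_S0 + 1/5*pi_S1 + 3/10*pi_S2
with normalization: pi_S0 + pi_S1 + pi_S2 = 1.

Using the first 2 balance equations plus normalization, the linear system A*pi = b is:
  [-1/2, 3/10, 3/5] . pi = 0
  [3/10, -1/2, 1/10] . pi = 0
  [1, 1, 1] . pi = 1

Solving yields:
  pi_S0 = 11/24
  pi_S1 = 23/72
  pi_S2 = 2/9

Verification (pi * P):
  11/24*1/2 + 23/72*3/10 + 2/9*3/5 = 11/24 = pi_S0  (ok)
  11/24*3/10 + 23/72*1/2 + 2/9*1/10 = 23/72 = pi_S1  (ok)
  11/24*1/5 + 23/72*1/5 + 2/9*3/10 = 2/9 = pi_S2  (ok)

Answer: 11/24 23/72 2/9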